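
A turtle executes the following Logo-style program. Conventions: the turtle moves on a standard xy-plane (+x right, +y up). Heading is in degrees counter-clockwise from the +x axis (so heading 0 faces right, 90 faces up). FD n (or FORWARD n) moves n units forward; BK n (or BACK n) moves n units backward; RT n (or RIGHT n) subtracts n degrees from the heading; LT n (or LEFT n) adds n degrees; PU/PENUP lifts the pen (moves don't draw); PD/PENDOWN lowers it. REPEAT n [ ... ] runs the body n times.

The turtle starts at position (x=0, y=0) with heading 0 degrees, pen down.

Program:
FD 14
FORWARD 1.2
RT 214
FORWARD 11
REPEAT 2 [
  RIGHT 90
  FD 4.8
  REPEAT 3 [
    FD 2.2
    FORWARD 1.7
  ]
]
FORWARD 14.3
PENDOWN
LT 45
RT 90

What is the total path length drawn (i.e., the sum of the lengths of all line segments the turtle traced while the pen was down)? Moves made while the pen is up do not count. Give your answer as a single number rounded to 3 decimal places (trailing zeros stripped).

Answer: 73.5

Derivation:
Executing turtle program step by step:
Start: pos=(0,0), heading=0, pen down
FD 14: (0,0) -> (14,0) [heading=0, draw]
FD 1.2: (14,0) -> (15.2,0) [heading=0, draw]
RT 214: heading 0 -> 146
FD 11: (15.2,0) -> (6.081,6.151) [heading=146, draw]
REPEAT 2 [
  -- iteration 1/2 --
  RT 90: heading 146 -> 56
  FD 4.8: (6.081,6.151) -> (8.765,10.131) [heading=56, draw]
  REPEAT 3 [
    -- iteration 1/3 --
    FD 2.2: (8.765,10.131) -> (9.995,11.954) [heading=56, draw]
    FD 1.7: (9.995,11.954) -> (10.946,13.364) [heading=56, draw]
    -- iteration 2/3 --
    FD 2.2: (10.946,13.364) -> (12.176,15.188) [heading=56, draw]
    FD 1.7: (12.176,15.188) -> (13.126,16.597) [heading=56, draw]
    -- iteration 3/3 --
    FD 2.2: (13.126,16.597) -> (14.357,18.421) [heading=56, draw]
    FD 1.7: (14.357,18.421) -> (15.307,19.83) [heading=56, draw]
  ]
  -- iteration 2/2 --
  RT 90: heading 56 -> 326
  FD 4.8: (15.307,19.83) -> (19.287,17.146) [heading=326, draw]
  REPEAT 3 [
    -- iteration 1/3 --
    FD 2.2: (19.287,17.146) -> (21.111,15.916) [heading=326, draw]
    FD 1.7: (21.111,15.916) -> (22.52,14.965) [heading=326, draw]
    -- iteration 2/3 --
    FD 2.2: (22.52,14.965) -> (24.344,13.735) [heading=326, draw]
    FD 1.7: (24.344,13.735) -> (25.753,12.784) [heading=326, draw]
    -- iteration 3/3 --
    FD 2.2: (25.753,12.784) -> (27.577,11.554) [heading=326, draw]
    FD 1.7: (27.577,11.554) -> (28.986,10.604) [heading=326, draw]
  ]
]
FD 14.3: (28.986,10.604) -> (40.842,2.607) [heading=326, draw]
PD: pen down
LT 45: heading 326 -> 11
RT 90: heading 11 -> 281
Final: pos=(40.842,2.607), heading=281, 18 segment(s) drawn

Segment lengths:
  seg 1: (0,0) -> (14,0), length = 14
  seg 2: (14,0) -> (15.2,0), length = 1.2
  seg 3: (15.2,0) -> (6.081,6.151), length = 11
  seg 4: (6.081,6.151) -> (8.765,10.131), length = 4.8
  seg 5: (8.765,10.131) -> (9.995,11.954), length = 2.2
  seg 6: (9.995,11.954) -> (10.946,13.364), length = 1.7
  seg 7: (10.946,13.364) -> (12.176,15.188), length = 2.2
  seg 8: (12.176,15.188) -> (13.126,16.597), length = 1.7
  seg 9: (13.126,16.597) -> (14.357,18.421), length = 2.2
  seg 10: (14.357,18.421) -> (15.307,19.83), length = 1.7
  seg 11: (15.307,19.83) -> (19.287,17.146), length = 4.8
  seg 12: (19.287,17.146) -> (21.111,15.916), length = 2.2
  seg 13: (21.111,15.916) -> (22.52,14.965), length = 1.7
  seg 14: (22.52,14.965) -> (24.344,13.735), length = 2.2
  seg 15: (24.344,13.735) -> (25.753,12.784), length = 1.7
  seg 16: (25.753,12.784) -> (27.577,11.554), length = 2.2
  seg 17: (27.577,11.554) -> (28.986,10.604), length = 1.7
  seg 18: (28.986,10.604) -> (40.842,2.607), length = 14.3
Total = 73.5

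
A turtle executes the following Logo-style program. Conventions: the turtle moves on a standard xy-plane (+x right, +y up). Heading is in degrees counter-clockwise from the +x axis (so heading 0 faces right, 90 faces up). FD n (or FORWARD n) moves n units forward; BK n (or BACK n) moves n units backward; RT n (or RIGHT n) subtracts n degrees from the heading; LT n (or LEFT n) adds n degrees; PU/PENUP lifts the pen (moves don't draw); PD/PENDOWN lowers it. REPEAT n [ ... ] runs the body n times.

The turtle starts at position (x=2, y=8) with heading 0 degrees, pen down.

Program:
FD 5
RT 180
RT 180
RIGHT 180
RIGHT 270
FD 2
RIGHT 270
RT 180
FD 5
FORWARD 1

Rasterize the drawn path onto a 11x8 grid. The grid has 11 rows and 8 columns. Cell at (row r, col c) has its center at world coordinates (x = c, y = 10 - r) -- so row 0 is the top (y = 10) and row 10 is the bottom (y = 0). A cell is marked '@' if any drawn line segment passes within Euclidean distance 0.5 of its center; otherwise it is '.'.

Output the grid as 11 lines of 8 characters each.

Segment 0: (2,8) -> (7,8)
Segment 1: (7,8) -> (7,6)
Segment 2: (7,6) -> (2,6)
Segment 3: (2,6) -> (1,6)

Answer: ........
........
..@@@@@@
.......@
.@@@@@@@
........
........
........
........
........
........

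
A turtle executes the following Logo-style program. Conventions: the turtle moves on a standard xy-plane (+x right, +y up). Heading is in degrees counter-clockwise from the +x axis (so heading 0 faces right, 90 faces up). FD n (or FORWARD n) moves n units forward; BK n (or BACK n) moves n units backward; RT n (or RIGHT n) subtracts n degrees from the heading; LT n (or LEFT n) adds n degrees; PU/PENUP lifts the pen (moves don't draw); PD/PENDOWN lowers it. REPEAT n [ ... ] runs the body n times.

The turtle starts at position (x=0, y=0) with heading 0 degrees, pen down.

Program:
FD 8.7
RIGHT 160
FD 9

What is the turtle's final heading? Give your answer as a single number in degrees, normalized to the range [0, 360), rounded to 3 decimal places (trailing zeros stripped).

Executing turtle program step by step:
Start: pos=(0,0), heading=0, pen down
FD 8.7: (0,0) -> (8.7,0) [heading=0, draw]
RT 160: heading 0 -> 200
FD 9: (8.7,0) -> (0.243,-3.078) [heading=200, draw]
Final: pos=(0.243,-3.078), heading=200, 2 segment(s) drawn

Answer: 200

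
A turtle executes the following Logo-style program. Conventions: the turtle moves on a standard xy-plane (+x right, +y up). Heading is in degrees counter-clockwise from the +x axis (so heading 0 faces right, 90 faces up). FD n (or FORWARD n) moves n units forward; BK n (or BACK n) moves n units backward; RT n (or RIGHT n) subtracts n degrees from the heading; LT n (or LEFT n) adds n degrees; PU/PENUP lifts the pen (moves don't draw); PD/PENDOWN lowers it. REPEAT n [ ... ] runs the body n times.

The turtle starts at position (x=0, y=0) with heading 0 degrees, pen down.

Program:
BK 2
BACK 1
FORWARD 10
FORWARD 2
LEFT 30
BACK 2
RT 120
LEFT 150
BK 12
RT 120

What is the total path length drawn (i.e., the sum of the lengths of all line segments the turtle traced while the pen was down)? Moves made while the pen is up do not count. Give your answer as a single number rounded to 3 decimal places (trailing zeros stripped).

Executing turtle program step by step:
Start: pos=(0,0), heading=0, pen down
BK 2: (0,0) -> (-2,0) [heading=0, draw]
BK 1: (-2,0) -> (-3,0) [heading=0, draw]
FD 10: (-3,0) -> (7,0) [heading=0, draw]
FD 2: (7,0) -> (9,0) [heading=0, draw]
LT 30: heading 0 -> 30
BK 2: (9,0) -> (7.268,-1) [heading=30, draw]
RT 120: heading 30 -> 270
LT 150: heading 270 -> 60
BK 12: (7.268,-1) -> (1.268,-11.392) [heading=60, draw]
RT 120: heading 60 -> 300
Final: pos=(1.268,-11.392), heading=300, 6 segment(s) drawn

Segment lengths:
  seg 1: (0,0) -> (-2,0), length = 2
  seg 2: (-2,0) -> (-3,0), length = 1
  seg 3: (-3,0) -> (7,0), length = 10
  seg 4: (7,0) -> (9,0), length = 2
  seg 5: (9,0) -> (7.268,-1), length = 2
  seg 6: (7.268,-1) -> (1.268,-11.392), length = 12
Total = 29

Answer: 29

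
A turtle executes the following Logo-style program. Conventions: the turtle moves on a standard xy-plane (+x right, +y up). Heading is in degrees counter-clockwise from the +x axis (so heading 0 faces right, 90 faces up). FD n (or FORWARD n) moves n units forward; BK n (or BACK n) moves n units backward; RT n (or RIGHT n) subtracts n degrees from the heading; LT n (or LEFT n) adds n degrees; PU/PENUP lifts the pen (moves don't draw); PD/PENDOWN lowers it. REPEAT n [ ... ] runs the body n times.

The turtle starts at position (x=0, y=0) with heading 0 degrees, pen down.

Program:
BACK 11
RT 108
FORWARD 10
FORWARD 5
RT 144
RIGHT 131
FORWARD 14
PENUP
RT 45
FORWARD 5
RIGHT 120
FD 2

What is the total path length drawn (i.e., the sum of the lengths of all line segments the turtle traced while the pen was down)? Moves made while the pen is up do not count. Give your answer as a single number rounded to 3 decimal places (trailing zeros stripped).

Answer: 40

Derivation:
Executing turtle program step by step:
Start: pos=(0,0), heading=0, pen down
BK 11: (0,0) -> (-11,0) [heading=0, draw]
RT 108: heading 0 -> 252
FD 10: (-11,0) -> (-14.09,-9.511) [heading=252, draw]
FD 5: (-14.09,-9.511) -> (-15.635,-14.266) [heading=252, draw]
RT 144: heading 252 -> 108
RT 131: heading 108 -> 337
FD 14: (-15.635,-14.266) -> (-2.748,-19.736) [heading=337, draw]
PU: pen up
RT 45: heading 337 -> 292
FD 5: (-2.748,-19.736) -> (-0.875,-24.372) [heading=292, move]
RT 120: heading 292 -> 172
FD 2: (-0.875,-24.372) -> (-2.856,-24.094) [heading=172, move]
Final: pos=(-2.856,-24.094), heading=172, 4 segment(s) drawn

Segment lengths:
  seg 1: (0,0) -> (-11,0), length = 11
  seg 2: (-11,0) -> (-14.09,-9.511), length = 10
  seg 3: (-14.09,-9.511) -> (-15.635,-14.266), length = 5
  seg 4: (-15.635,-14.266) -> (-2.748,-19.736), length = 14
Total = 40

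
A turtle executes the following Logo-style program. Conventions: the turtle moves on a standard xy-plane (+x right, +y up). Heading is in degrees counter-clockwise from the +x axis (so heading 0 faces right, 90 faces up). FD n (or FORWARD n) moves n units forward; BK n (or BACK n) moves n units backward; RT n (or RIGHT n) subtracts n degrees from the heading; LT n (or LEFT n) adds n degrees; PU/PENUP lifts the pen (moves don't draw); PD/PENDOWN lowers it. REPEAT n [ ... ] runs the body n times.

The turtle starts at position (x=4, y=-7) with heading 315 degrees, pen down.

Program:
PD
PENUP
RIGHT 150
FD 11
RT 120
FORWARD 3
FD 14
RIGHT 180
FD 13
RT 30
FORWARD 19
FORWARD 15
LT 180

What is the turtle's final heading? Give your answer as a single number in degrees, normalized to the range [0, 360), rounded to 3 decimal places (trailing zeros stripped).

Answer: 15

Derivation:
Executing turtle program step by step:
Start: pos=(4,-7), heading=315, pen down
PD: pen down
PU: pen up
RT 150: heading 315 -> 165
FD 11: (4,-7) -> (-6.625,-4.153) [heading=165, move]
RT 120: heading 165 -> 45
FD 3: (-6.625,-4.153) -> (-4.504,-2.032) [heading=45, move]
FD 14: (-4.504,-2.032) -> (5.396,7.868) [heading=45, move]
RT 180: heading 45 -> 225
FD 13: (5.396,7.868) -> (-3.797,-1.325) [heading=225, move]
RT 30: heading 225 -> 195
FD 19: (-3.797,-1.325) -> (-22.149,-6.242) [heading=195, move]
FD 15: (-22.149,-6.242) -> (-36.638,-10.124) [heading=195, move]
LT 180: heading 195 -> 15
Final: pos=(-36.638,-10.124), heading=15, 0 segment(s) drawn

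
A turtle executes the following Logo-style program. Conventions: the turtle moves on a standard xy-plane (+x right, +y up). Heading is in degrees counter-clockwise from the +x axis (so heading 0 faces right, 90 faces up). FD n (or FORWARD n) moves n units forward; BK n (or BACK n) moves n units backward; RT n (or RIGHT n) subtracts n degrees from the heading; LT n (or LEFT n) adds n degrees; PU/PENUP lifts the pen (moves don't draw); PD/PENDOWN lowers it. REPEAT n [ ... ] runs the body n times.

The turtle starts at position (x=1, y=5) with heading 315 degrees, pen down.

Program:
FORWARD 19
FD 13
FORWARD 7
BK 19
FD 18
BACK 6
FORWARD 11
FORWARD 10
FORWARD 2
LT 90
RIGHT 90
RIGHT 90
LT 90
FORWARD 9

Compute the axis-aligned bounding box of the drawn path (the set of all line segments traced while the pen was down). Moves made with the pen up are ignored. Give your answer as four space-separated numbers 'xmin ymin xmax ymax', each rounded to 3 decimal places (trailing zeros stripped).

Answer: 1 -40.255 46.255 5

Derivation:
Executing turtle program step by step:
Start: pos=(1,5), heading=315, pen down
FD 19: (1,5) -> (14.435,-8.435) [heading=315, draw]
FD 13: (14.435,-8.435) -> (23.627,-17.627) [heading=315, draw]
FD 7: (23.627,-17.627) -> (28.577,-22.577) [heading=315, draw]
BK 19: (28.577,-22.577) -> (15.142,-9.142) [heading=315, draw]
FD 18: (15.142,-9.142) -> (27.87,-21.87) [heading=315, draw]
BK 6: (27.87,-21.87) -> (23.627,-17.627) [heading=315, draw]
FD 11: (23.627,-17.627) -> (31.406,-25.406) [heading=315, draw]
FD 10: (31.406,-25.406) -> (38.477,-32.477) [heading=315, draw]
FD 2: (38.477,-32.477) -> (39.891,-33.891) [heading=315, draw]
LT 90: heading 315 -> 45
RT 90: heading 45 -> 315
RT 90: heading 315 -> 225
LT 90: heading 225 -> 315
FD 9: (39.891,-33.891) -> (46.255,-40.255) [heading=315, draw]
Final: pos=(46.255,-40.255), heading=315, 10 segment(s) drawn

Segment endpoints: x in {1, 14.435, 15.142, 23.627, 23.627, 27.87, 28.577, 31.406, 38.477, 39.891, 46.255}, y in {-40.255, -33.891, -32.477, -25.406, -22.577, -21.87, -17.627, -9.142, -8.435, 5}
xmin=1, ymin=-40.255, xmax=46.255, ymax=5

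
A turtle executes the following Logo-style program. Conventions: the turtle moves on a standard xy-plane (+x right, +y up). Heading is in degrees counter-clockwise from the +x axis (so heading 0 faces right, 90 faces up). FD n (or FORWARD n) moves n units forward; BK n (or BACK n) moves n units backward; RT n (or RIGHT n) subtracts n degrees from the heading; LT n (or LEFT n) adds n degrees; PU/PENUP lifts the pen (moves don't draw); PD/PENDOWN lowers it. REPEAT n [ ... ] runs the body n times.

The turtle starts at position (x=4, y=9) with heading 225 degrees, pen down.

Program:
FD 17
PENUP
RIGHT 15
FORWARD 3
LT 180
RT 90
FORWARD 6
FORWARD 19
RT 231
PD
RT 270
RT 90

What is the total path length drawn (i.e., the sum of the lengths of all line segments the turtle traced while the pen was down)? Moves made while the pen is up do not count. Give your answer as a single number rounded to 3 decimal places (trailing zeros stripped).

Answer: 17

Derivation:
Executing turtle program step by step:
Start: pos=(4,9), heading=225, pen down
FD 17: (4,9) -> (-8.021,-3.021) [heading=225, draw]
PU: pen up
RT 15: heading 225 -> 210
FD 3: (-8.021,-3.021) -> (-10.619,-4.521) [heading=210, move]
LT 180: heading 210 -> 30
RT 90: heading 30 -> 300
FD 6: (-10.619,-4.521) -> (-7.619,-9.717) [heading=300, move]
FD 19: (-7.619,-9.717) -> (1.881,-26.171) [heading=300, move]
RT 231: heading 300 -> 69
PD: pen down
RT 270: heading 69 -> 159
RT 90: heading 159 -> 69
Final: pos=(1.881,-26.171), heading=69, 1 segment(s) drawn

Segment lengths:
  seg 1: (4,9) -> (-8.021,-3.021), length = 17
Total = 17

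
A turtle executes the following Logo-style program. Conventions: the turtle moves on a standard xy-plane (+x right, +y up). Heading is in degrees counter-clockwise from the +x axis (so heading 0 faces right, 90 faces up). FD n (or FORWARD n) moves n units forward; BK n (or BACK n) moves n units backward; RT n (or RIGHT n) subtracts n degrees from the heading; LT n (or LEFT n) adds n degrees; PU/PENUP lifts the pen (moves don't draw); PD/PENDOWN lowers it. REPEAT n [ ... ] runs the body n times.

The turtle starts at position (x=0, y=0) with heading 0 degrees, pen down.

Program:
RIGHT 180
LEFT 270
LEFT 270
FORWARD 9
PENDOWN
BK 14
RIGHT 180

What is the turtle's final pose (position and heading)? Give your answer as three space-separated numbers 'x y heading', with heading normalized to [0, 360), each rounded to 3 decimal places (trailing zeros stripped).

Executing turtle program step by step:
Start: pos=(0,0), heading=0, pen down
RT 180: heading 0 -> 180
LT 270: heading 180 -> 90
LT 270: heading 90 -> 0
FD 9: (0,0) -> (9,0) [heading=0, draw]
PD: pen down
BK 14: (9,0) -> (-5,0) [heading=0, draw]
RT 180: heading 0 -> 180
Final: pos=(-5,0), heading=180, 2 segment(s) drawn

Answer: -5 0 180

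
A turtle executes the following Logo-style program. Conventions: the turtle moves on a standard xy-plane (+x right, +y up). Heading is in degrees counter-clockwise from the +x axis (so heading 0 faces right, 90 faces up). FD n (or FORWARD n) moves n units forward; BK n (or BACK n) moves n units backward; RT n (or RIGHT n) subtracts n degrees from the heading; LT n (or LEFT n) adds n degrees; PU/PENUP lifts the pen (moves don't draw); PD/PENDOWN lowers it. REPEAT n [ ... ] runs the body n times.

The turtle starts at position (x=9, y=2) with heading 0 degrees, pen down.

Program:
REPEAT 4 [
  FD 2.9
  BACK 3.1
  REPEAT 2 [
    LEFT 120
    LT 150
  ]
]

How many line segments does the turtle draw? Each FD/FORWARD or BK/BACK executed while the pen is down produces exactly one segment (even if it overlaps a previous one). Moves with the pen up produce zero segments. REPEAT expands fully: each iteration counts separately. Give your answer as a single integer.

Answer: 8

Derivation:
Executing turtle program step by step:
Start: pos=(9,2), heading=0, pen down
REPEAT 4 [
  -- iteration 1/4 --
  FD 2.9: (9,2) -> (11.9,2) [heading=0, draw]
  BK 3.1: (11.9,2) -> (8.8,2) [heading=0, draw]
  REPEAT 2 [
    -- iteration 1/2 --
    LT 120: heading 0 -> 120
    LT 150: heading 120 -> 270
    -- iteration 2/2 --
    LT 120: heading 270 -> 30
    LT 150: heading 30 -> 180
  ]
  -- iteration 2/4 --
  FD 2.9: (8.8,2) -> (5.9,2) [heading=180, draw]
  BK 3.1: (5.9,2) -> (9,2) [heading=180, draw]
  REPEAT 2 [
    -- iteration 1/2 --
    LT 120: heading 180 -> 300
    LT 150: heading 300 -> 90
    -- iteration 2/2 --
    LT 120: heading 90 -> 210
    LT 150: heading 210 -> 0
  ]
  -- iteration 3/4 --
  FD 2.9: (9,2) -> (11.9,2) [heading=0, draw]
  BK 3.1: (11.9,2) -> (8.8,2) [heading=0, draw]
  REPEAT 2 [
    -- iteration 1/2 --
    LT 120: heading 0 -> 120
    LT 150: heading 120 -> 270
    -- iteration 2/2 --
    LT 120: heading 270 -> 30
    LT 150: heading 30 -> 180
  ]
  -- iteration 4/4 --
  FD 2.9: (8.8,2) -> (5.9,2) [heading=180, draw]
  BK 3.1: (5.9,2) -> (9,2) [heading=180, draw]
  REPEAT 2 [
    -- iteration 1/2 --
    LT 120: heading 180 -> 300
    LT 150: heading 300 -> 90
    -- iteration 2/2 --
    LT 120: heading 90 -> 210
    LT 150: heading 210 -> 0
  ]
]
Final: pos=(9,2), heading=0, 8 segment(s) drawn
Segments drawn: 8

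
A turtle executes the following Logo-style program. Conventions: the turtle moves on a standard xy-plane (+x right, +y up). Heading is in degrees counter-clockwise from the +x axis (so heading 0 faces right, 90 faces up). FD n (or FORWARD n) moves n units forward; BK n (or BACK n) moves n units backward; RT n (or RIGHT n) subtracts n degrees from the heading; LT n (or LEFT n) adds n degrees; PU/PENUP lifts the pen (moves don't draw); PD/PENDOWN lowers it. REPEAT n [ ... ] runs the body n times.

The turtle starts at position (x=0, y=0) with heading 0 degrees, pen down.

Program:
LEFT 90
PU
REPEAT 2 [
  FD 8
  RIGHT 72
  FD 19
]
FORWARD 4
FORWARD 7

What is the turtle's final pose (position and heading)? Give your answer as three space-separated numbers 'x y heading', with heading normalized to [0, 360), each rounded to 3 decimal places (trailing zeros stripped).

Answer: 43.312 -7.927 306

Derivation:
Executing turtle program step by step:
Start: pos=(0,0), heading=0, pen down
LT 90: heading 0 -> 90
PU: pen up
REPEAT 2 [
  -- iteration 1/2 --
  FD 8: (0,0) -> (0,8) [heading=90, move]
  RT 72: heading 90 -> 18
  FD 19: (0,8) -> (18.07,13.871) [heading=18, move]
  -- iteration 2/2 --
  FD 8: (18.07,13.871) -> (25.679,16.343) [heading=18, move]
  RT 72: heading 18 -> 306
  FD 19: (25.679,16.343) -> (36.846,0.972) [heading=306, move]
]
FD 4: (36.846,0.972) -> (39.198,-2.264) [heading=306, move]
FD 7: (39.198,-2.264) -> (43.312,-7.927) [heading=306, move]
Final: pos=(43.312,-7.927), heading=306, 0 segment(s) drawn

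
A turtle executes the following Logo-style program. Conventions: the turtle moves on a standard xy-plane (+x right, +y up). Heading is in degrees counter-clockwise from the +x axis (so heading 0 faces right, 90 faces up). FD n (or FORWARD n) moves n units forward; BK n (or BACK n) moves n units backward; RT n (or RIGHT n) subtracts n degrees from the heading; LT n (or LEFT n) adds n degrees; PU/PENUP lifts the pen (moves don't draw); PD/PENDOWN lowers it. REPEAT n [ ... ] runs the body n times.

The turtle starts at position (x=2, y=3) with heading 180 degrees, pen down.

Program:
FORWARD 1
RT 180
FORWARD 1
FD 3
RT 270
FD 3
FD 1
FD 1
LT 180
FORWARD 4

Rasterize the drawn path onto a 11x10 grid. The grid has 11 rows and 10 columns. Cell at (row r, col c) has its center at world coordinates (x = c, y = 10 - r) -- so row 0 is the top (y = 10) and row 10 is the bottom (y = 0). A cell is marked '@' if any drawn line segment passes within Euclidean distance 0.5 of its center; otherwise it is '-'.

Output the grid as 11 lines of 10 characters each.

Segment 0: (2,3) -> (1,3)
Segment 1: (1,3) -> (2,3)
Segment 2: (2,3) -> (5,3)
Segment 3: (5,3) -> (5,6)
Segment 4: (5,6) -> (5,7)
Segment 5: (5,7) -> (5,8)
Segment 6: (5,8) -> (5,4)

Answer: ----------
----------
-----@----
-----@----
-----@----
-----@----
-----@----
-@@@@@----
----------
----------
----------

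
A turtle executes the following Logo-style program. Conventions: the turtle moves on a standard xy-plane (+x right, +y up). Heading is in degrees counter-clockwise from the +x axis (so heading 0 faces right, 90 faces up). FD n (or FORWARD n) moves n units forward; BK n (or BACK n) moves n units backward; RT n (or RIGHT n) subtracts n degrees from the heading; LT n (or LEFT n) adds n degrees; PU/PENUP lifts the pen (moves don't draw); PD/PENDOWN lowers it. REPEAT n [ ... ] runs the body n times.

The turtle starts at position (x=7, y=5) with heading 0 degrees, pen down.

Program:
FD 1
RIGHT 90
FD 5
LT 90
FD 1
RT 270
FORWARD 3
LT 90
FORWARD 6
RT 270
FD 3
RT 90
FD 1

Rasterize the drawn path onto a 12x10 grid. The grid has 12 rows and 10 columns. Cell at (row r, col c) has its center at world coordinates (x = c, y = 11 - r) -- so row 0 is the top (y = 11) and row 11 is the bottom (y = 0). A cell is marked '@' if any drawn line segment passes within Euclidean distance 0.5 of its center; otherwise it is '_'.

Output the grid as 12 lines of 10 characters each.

Segment 0: (7,5) -> (8,5)
Segment 1: (8,5) -> (8,0)
Segment 2: (8,0) -> (9,0)
Segment 3: (9,0) -> (9,3)
Segment 4: (9,3) -> (3,3)
Segment 5: (3,3) -> (3,-0)
Segment 6: (3,-0) -> (2,-0)

Answer: __________
__________
__________
__________
__________
__________
_______@@_
________@_
___@@@@@@@
___@____@@
___@____@@
__@@____@@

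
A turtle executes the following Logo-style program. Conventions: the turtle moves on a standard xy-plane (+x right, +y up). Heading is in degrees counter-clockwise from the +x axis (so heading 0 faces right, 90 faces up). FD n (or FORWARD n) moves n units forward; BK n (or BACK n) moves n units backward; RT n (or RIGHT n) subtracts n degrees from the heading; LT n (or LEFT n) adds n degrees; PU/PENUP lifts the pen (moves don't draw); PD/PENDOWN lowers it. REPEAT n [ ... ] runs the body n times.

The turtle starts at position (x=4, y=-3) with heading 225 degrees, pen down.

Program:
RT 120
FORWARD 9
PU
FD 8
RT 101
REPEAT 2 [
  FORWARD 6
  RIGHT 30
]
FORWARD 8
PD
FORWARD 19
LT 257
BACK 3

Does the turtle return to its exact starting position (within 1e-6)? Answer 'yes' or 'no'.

Executing turtle program step by step:
Start: pos=(4,-3), heading=225, pen down
RT 120: heading 225 -> 105
FD 9: (4,-3) -> (1.671,5.693) [heading=105, draw]
PU: pen up
FD 8: (1.671,5.693) -> (-0.4,13.421) [heading=105, move]
RT 101: heading 105 -> 4
REPEAT 2 [
  -- iteration 1/2 --
  FD 6: (-0.4,13.421) -> (5.585,13.839) [heading=4, move]
  RT 30: heading 4 -> 334
  -- iteration 2/2 --
  FD 6: (5.585,13.839) -> (10.978,11.209) [heading=334, move]
  RT 30: heading 334 -> 304
]
FD 8: (10.978,11.209) -> (15.452,4.577) [heading=304, move]
PD: pen down
FD 19: (15.452,4.577) -> (26.076,-11.175) [heading=304, draw]
LT 257: heading 304 -> 201
BK 3: (26.076,-11.175) -> (28.877,-10.1) [heading=201, draw]
Final: pos=(28.877,-10.1), heading=201, 3 segment(s) drawn

Start position: (4, -3)
Final position: (28.877, -10.1)
Distance = 25.87; >= 1e-6 -> NOT closed

Answer: no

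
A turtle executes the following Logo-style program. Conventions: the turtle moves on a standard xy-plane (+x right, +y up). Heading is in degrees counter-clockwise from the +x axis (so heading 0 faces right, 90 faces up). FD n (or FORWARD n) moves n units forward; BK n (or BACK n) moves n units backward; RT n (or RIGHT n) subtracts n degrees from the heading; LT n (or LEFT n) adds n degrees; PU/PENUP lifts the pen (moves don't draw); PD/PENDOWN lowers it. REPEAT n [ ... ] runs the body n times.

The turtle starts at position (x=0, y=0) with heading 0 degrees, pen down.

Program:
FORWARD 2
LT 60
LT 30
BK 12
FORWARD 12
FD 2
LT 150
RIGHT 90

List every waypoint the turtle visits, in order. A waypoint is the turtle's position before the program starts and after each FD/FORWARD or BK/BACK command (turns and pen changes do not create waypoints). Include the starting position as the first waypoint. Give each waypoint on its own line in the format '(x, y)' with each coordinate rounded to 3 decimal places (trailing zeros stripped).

Answer: (0, 0)
(2, 0)
(2, -12)
(2, 0)
(2, 2)

Derivation:
Executing turtle program step by step:
Start: pos=(0,0), heading=0, pen down
FD 2: (0,0) -> (2,0) [heading=0, draw]
LT 60: heading 0 -> 60
LT 30: heading 60 -> 90
BK 12: (2,0) -> (2,-12) [heading=90, draw]
FD 12: (2,-12) -> (2,0) [heading=90, draw]
FD 2: (2,0) -> (2,2) [heading=90, draw]
LT 150: heading 90 -> 240
RT 90: heading 240 -> 150
Final: pos=(2,2), heading=150, 4 segment(s) drawn
Waypoints (5 total):
(0, 0)
(2, 0)
(2, -12)
(2, 0)
(2, 2)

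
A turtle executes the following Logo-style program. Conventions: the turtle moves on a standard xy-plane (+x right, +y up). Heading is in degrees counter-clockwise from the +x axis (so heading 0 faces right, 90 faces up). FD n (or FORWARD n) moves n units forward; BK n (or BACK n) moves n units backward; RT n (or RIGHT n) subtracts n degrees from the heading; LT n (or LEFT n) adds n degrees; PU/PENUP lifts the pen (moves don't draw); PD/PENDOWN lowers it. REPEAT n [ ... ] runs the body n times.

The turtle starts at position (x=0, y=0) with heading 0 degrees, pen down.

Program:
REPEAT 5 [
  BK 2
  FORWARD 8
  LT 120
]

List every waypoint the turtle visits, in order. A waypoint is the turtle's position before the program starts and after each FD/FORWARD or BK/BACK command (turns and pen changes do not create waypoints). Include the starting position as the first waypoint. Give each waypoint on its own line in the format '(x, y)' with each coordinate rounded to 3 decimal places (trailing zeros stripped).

Executing turtle program step by step:
Start: pos=(0,0), heading=0, pen down
REPEAT 5 [
  -- iteration 1/5 --
  BK 2: (0,0) -> (-2,0) [heading=0, draw]
  FD 8: (-2,0) -> (6,0) [heading=0, draw]
  LT 120: heading 0 -> 120
  -- iteration 2/5 --
  BK 2: (6,0) -> (7,-1.732) [heading=120, draw]
  FD 8: (7,-1.732) -> (3,5.196) [heading=120, draw]
  LT 120: heading 120 -> 240
  -- iteration 3/5 --
  BK 2: (3,5.196) -> (4,6.928) [heading=240, draw]
  FD 8: (4,6.928) -> (0,0) [heading=240, draw]
  LT 120: heading 240 -> 0
  -- iteration 4/5 --
  BK 2: (0,0) -> (-2,0) [heading=0, draw]
  FD 8: (-2,0) -> (6,0) [heading=0, draw]
  LT 120: heading 0 -> 120
  -- iteration 5/5 --
  BK 2: (6,0) -> (7,-1.732) [heading=120, draw]
  FD 8: (7,-1.732) -> (3,5.196) [heading=120, draw]
  LT 120: heading 120 -> 240
]
Final: pos=(3,5.196), heading=240, 10 segment(s) drawn
Waypoints (11 total):
(0, 0)
(-2, 0)
(6, 0)
(7, -1.732)
(3, 5.196)
(4, 6.928)
(0, 0)
(-2, 0)
(6, 0)
(7, -1.732)
(3, 5.196)

Answer: (0, 0)
(-2, 0)
(6, 0)
(7, -1.732)
(3, 5.196)
(4, 6.928)
(0, 0)
(-2, 0)
(6, 0)
(7, -1.732)
(3, 5.196)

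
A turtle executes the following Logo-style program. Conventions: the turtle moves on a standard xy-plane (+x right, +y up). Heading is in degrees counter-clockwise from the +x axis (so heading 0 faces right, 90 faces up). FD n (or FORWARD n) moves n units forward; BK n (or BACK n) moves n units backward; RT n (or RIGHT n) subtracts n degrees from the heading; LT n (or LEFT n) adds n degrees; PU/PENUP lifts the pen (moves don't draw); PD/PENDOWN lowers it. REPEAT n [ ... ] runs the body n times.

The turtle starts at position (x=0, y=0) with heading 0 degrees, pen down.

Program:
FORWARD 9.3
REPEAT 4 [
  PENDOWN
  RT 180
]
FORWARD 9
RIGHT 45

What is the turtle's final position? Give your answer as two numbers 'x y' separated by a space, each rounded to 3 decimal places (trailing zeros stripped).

Answer: 18.3 0

Derivation:
Executing turtle program step by step:
Start: pos=(0,0), heading=0, pen down
FD 9.3: (0,0) -> (9.3,0) [heading=0, draw]
REPEAT 4 [
  -- iteration 1/4 --
  PD: pen down
  RT 180: heading 0 -> 180
  -- iteration 2/4 --
  PD: pen down
  RT 180: heading 180 -> 0
  -- iteration 3/4 --
  PD: pen down
  RT 180: heading 0 -> 180
  -- iteration 4/4 --
  PD: pen down
  RT 180: heading 180 -> 0
]
FD 9: (9.3,0) -> (18.3,0) [heading=0, draw]
RT 45: heading 0 -> 315
Final: pos=(18.3,0), heading=315, 2 segment(s) drawn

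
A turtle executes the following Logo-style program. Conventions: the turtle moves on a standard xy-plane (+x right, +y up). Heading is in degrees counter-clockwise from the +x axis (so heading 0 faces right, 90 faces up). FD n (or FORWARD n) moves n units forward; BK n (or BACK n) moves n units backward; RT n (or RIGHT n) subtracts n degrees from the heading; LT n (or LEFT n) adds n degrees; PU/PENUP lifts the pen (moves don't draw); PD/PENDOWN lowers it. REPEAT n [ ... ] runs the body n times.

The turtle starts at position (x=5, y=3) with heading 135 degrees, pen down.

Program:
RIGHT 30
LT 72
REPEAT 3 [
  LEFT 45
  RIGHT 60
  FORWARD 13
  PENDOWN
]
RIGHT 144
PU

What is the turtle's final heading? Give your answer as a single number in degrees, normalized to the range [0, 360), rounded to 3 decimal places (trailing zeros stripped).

Executing turtle program step by step:
Start: pos=(5,3), heading=135, pen down
RT 30: heading 135 -> 105
LT 72: heading 105 -> 177
REPEAT 3 [
  -- iteration 1/3 --
  LT 45: heading 177 -> 222
  RT 60: heading 222 -> 162
  FD 13: (5,3) -> (-7.364,7.017) [heading=162, draw]
  PD: pen down
  -- iteration 2/3 --
  LT 45: heading 162 -> 207
  RT 60: heading 207 -> 147
  FD 13: (-7.364,7.017) -> (-18.266,14.098) [heading=147, draw]
  PD: pen down
  -- iteration 3/3 --
  LT 45: heading 147 -> 192
  RT 60: heading 192 -> 132
  FD 13: (-18.266,14.098) -> (-26.965,23.758) [heading=132, draw]
  PD: pen down
]
RT 144: heading 132 -> 348
PU: pen up
Final: pos=(-26.965,23.758), heading=348, 3 segment(s) drawn

Answer: 348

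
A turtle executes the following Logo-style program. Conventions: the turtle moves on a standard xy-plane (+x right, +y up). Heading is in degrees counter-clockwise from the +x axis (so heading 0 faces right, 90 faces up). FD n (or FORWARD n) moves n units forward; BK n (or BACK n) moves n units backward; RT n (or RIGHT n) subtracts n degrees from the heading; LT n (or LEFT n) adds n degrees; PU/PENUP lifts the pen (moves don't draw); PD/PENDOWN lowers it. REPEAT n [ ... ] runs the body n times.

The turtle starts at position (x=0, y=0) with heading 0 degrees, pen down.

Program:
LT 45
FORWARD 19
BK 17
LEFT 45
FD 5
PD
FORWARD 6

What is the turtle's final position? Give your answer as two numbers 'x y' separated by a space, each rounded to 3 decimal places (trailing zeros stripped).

Answer: 1.414 12.414

Derivation:
Executing turtle program step by step:
Start: pos=(0,0), heading=0, pen down
LT 45: heading 0 -> 45
FD 19: (0,0) -> (13.435,13.435) [heading=45, draw]
BK 17: (13.435,13.435) -> (1.414,1.414) [heading=45, draw]
LT 45: heading 45 -> 90
FD 5: (1.414,1.414) -> (1.414,6.414) [heading=90, draw]
PD: pen down
FD 6: (1.414,6.414) -> (1.414,12.414) [heading=90, draw]
Final: pos=(1.414,12.414), heading=90, 4 segment(s) drawn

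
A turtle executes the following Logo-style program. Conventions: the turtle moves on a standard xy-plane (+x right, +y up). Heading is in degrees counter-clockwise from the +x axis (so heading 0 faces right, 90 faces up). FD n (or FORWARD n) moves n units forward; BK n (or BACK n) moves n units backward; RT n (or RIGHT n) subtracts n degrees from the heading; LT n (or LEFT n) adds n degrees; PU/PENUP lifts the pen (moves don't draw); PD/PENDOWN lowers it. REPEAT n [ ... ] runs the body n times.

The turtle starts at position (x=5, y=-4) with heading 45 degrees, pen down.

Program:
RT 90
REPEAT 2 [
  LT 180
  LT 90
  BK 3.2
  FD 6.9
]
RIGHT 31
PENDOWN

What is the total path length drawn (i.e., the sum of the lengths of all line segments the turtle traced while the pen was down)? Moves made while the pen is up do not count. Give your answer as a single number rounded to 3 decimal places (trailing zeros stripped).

Answer: 20.2

Derivation:
Executing turtle program step by step:
Start: pos=(5,-4), heading=45, pen down
RT 90: heading 45 -> 315
REPEAT 2 [
  -- iteration 1/2 --
  LT 180: heading 315 -> 135
  LT 90: heading 135 -> 225
  BK 3.2: (5,-4) -> (7.263,-1.737) [heading=225, draw]
  FD 6.9: (7.263,-1.737) -> (2.384,-6.616) [heading=225, draw]
  -- iteration 2/2 --
  LT 180: heading 225 -> 45
  LT 90: heading 45 -> 135
  BK 3.2: (2.384,-6.616) -> (4.646,-8.879) [heading=135, draw]
  FD 6.9: (4.646,-8.879) -> (-0.233,-4) [heading=135, draw]
]
RT 31: heading 135 -> 104
PD: pen down
Final: pos=(-0.233,-4), heading=104, 4 segment(s) drawn

Segment lengths:
  seg 1: (5,-4) -> (7.263,-1.737), length = 3.2
  seg 2: (7.263,-1.737) -> (2.384,-6.616), length = 6.9
  seg 3: (2.384,-6.616) -> (4.646,-8.879), length = 3.2
  seg 4: (4.646,-8.879) -> (-0.233,-4), length = 6.9
Total = 20.2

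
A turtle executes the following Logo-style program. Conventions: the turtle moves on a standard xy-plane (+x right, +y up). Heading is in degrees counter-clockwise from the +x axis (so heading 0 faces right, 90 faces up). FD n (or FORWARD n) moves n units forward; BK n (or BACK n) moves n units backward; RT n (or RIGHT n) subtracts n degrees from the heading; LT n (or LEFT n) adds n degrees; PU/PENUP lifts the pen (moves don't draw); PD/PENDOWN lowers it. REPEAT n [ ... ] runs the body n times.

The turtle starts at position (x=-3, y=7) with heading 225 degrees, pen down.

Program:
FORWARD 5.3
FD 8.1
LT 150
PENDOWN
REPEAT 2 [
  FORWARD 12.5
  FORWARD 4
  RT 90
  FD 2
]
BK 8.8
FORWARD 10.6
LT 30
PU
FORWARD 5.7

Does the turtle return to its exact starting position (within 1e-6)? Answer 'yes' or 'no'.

Executing turtle program step by step:
Start: pos=(-3,7), heading=225, pen down
FD 5.3: (-3,7) -> (-6.748,3.252) [heading=225, draw]
FD 8.1: (-6.748,3.252) -> (-12.475,-2.475) [heading=225, draw]
LT 150: heading 225 -> 15
PD: pen down
REPEAT 2 [
  -- iteration 1/2 --
  FD 12.5: (-12.475,-2.475) -> (-0.401,0.76) [heading=15, draw]
  FD 4: (-0.401,0.76) -> (3.463,1.795) [heading=15, draw]
  RT 90: heading 15 -> 285
  FD 2: (3.463,1.795) -> (3.98,-0.137) [heading=285, draw]
  -- iteration 2/2 --
  FD 12.5: (3.98,-0.137) -> (7.215,-12.211) [heading=285, draw]
  FD 4: (7.215,-12.211) -> (8.251,-16.074) [heading=285, draw]
  RT 90: heading 285 -> 195
  FD 2: (8.251,-16.074) -> (6.319,-16.592) [heading=195, draw]
]
BK 8.8: (6.319,-16.592) -> (14.819,-14.314) [heading=195, draw]
FD 10.6: (14.819,-14.314) -> (4.58,-17.058) [heading=195, draw]
LT 30: heading 195 -> 225
PU: pen up
FD 5.7: (4.58,-17.058) -> (0.55,-21.088) [heading=225, move]
Final: pos=(0.55,-21.088), heading=225, 10 segment(s) drawn

Start position: (-3, 7)
Final position: (0.55, -21.088)
Distance = 28.312; >= 1e-6 -> NOT closed

Answer: no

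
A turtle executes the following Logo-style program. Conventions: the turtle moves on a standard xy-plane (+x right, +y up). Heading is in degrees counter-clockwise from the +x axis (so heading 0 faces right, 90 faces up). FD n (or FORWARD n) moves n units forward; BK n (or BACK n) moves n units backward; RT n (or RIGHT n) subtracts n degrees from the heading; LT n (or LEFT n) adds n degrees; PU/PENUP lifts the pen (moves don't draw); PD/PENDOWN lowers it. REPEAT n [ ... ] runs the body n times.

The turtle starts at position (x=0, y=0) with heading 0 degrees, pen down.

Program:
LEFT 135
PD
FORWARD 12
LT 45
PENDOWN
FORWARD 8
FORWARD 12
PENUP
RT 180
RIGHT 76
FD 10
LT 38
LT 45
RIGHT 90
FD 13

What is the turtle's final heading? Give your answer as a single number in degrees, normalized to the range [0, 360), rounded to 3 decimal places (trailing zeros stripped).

Answer: 277

Derivation:
Executing turtle program step by step:
Start: pos=(0,0), heading=0, pen down
LT 135: heading 0 -> 135
PD: pen down
FD 12: (0,0) -> (-8.485,8.485) [heading=135, draw]
LT 45: heading 135 -> 180
PD: pen down
FD 8: (-8.485,8.485) -> (-16.485,8.485) [heading=180, draw]
FD 12: (-16.485,8.485) -> (-28.485,8.485) [heading=180, draw]
PU: pen up
RT 180: heading 180 -> 0
RT 76: heading 0 -> 284
FD 10: (-28.485,8.485) -> (-26.066,-1.218) [heading=284, move]
LT 38: heading 284 -> 322
LT 45: heading 322 -> 7
RT 90: heading 7 -> 277
FD 13: (-26.066,-1.218) -> (-24.482,-14.121) [heading=277, move]
Final: pos=(-24.482,-14.121), heading=277, 3 segment(s) drawn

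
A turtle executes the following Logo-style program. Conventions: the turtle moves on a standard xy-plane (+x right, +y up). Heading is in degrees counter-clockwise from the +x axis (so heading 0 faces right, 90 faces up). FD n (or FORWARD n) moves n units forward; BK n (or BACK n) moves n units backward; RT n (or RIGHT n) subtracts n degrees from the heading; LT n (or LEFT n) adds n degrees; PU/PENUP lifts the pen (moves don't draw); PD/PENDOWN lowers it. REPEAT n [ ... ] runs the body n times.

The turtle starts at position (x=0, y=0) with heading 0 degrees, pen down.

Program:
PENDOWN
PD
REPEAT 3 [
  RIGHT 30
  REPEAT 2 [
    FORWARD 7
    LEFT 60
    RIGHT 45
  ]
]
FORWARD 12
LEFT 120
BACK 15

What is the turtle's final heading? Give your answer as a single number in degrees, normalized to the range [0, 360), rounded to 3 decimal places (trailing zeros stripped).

Answer: 120

Derivation:
Executing turtle program step by step:
Start: pos=(0,0), heading=0, pen down
PD: pen down
PD: pen down
REPEAT 3 [
  -- iteration 1/3 --
  RT 30: heading 0 -> 330
  REPEAT 2 [
    -- iteration 1/2 --
    FD 7: (0,0) -> (6.062,-3.5) [heading=330, draw]
    LT 60: heading 330 -> 30
    RT 45: heading 30 -> 345
    -- iteration 2/2 --
    FD 7: (6.062,-3.5) -> (12.824,-5.312) [heading=345, draw]
    LT 60: heading 345 -> 45
    RT 45: heading 45 -> 0
  ]
  -- iteration 2/3 --
  RT 30: heading 0 -> 330
  REPEAT 2 [
    -- iteration 1/2 --
    FD 7: (12.824,-5.312) -> (18.886,-8.812) [heading=330, draw]
    LT 60: heading 330 -> 30
    RT 45: heading 30 -> 345
    -- iteration 2/2 --
    FD 7: (18.886,-8.812) -> (25.647,-10.623) [heading=345, draw]
    LT 60: heading 345 -> 45
    RT 45: heading 45 -> 0
  ]
  -- iteration 3/3 --
  RT 30: heading 0 -> 330
  REPEAT 2 [
    -- iteration 1/2 --
    FD 7: (25.647,-10.623) -> (31.709,-14.123) [heading=330, draw]
    LT 60: heading 330 -> 30
    RT 45: heading 30 -> 345
    -- iteration 2/2 --
    FD 7: (31.709,-14.123) -> (38.471,-15.935) [heading=345, draw]
    LT 60: heading 345 -> 45
    RT 45: heading 45 -> 0
  ]
]
FD 12: (38.471,-15.935) -> (50.471,-15.935) [heading=0, draw]
LT 120: heading 0 -> 120
BK 15: (50.471,-15.935) -> (57.971,-28.926) [heading=120, draw]
Final: pos=(57.971,-28.926), heading=120, 8 segment(s) drawn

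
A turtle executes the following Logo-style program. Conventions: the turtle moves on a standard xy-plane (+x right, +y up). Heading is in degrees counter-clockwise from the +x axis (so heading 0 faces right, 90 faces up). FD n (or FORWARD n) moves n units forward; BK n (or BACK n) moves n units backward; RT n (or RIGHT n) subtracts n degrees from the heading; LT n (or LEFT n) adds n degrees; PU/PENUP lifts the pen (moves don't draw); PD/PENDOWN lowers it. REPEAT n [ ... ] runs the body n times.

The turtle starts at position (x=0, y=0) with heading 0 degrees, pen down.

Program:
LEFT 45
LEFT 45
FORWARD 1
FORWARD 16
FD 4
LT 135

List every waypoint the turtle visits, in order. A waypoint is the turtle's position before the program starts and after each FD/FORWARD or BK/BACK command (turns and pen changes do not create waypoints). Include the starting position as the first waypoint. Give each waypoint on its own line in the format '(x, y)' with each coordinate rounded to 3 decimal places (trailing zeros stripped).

Executing turtle program step by step:
Start: pos=(0,0), heading=0, pen down
LT 45: heading 0 -> 45
LT 45: heading 45 -> 90
FD 1: (0,0) -> (0,1) [heading=90, draw]
FD 16: (0,1) -> (0,17) [heading=90, draw]
FD 4: (0,17) -> (0,21) [heading=90, draw]
LT 135: heading 90 -> 225
Final: pos=(0,21), heading=225, 3 segment(s) drawn
Waypoints (4 total):
(0, 0)
(0, 1)
(0, 17)
(0, 21)

Answer: (0, 0)
(0, 1)
(0, 17)
(0, 21)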